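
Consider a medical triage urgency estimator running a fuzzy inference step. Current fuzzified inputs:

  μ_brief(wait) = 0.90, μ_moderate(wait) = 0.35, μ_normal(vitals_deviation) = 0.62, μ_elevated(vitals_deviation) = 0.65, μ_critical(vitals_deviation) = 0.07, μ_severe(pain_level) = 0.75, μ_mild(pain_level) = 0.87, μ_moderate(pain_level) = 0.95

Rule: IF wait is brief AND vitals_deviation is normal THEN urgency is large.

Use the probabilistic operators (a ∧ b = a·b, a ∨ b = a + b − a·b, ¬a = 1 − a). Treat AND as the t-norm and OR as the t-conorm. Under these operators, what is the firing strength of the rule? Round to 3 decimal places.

firing strength: brief=0.90, normal=0.62; AND[a·b] → w = 0.5580

0.558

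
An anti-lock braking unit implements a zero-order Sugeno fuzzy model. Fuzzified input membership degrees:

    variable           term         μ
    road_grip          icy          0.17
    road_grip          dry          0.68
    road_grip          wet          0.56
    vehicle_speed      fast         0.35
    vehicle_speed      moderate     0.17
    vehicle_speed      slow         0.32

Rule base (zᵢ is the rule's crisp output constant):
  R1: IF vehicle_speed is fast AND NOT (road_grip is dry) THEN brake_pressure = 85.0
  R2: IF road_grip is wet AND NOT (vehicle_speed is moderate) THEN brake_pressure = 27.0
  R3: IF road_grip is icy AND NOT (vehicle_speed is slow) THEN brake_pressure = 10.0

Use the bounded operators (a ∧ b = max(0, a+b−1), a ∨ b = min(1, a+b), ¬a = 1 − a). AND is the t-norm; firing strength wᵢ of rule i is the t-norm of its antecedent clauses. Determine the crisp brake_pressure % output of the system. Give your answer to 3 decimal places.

R1 (z=85.0): fast=0.35, ¬dry=1−0.68=0.32; AND[max(0, a+b−1)] → w = 0.00
R2 (z=27.0): wet=0.56, ¬moderate=1−0.17=0.83; AND[max(0, a+b−1)] → w = 0.39
R3 (z=10.0): icy=0.17, ¬slow=1−0.32=0.68; AND[max(0, a+b−1)] → w = 0.00
Weighted average = (0.00·85.0 + 0.39·27.0 + 0.00·10.0) / (0.00 + 0.39 + 0.00)
  = 10.5300 / 0.3900 = 27.000

27.000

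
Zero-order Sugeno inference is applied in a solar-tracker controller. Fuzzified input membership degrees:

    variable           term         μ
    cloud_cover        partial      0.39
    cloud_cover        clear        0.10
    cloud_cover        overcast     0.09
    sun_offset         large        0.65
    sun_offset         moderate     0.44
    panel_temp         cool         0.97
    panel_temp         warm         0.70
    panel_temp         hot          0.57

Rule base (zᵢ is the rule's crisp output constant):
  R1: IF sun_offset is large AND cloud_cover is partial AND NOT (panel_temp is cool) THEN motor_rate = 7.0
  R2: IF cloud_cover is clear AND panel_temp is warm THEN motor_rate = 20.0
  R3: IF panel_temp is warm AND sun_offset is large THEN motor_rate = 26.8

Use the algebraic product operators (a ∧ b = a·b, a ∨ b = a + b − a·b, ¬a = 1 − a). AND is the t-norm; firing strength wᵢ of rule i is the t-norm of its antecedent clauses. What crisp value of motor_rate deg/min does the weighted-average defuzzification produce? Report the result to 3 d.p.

25.624

R1 (z=7.0): large=0.65, partial=0.39, ¬cool=1−0.97=0.03; AND[a·b] → w = 0.0076
R2 (z=20.0): clear=0.10, warm=0.70; AND[a·b] → w = 0.0700
R3 (z=26.8): warm=0.70, large=0.65; AND[a·b] → w = 0.4550
Weighted average = (0.0076·7.0 + 0.0700·20.0 + 0.4550·26.8) / (0.0076 + 0.0700 + 0.4550)
  = 13.6472 / 0.5326 = 25.624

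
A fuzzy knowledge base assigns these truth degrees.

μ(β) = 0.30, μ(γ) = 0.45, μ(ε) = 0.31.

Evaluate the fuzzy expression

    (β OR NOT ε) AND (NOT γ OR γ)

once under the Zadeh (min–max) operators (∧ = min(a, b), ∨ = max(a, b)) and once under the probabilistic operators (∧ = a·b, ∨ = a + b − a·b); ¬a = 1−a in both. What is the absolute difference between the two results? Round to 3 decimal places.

0.039

Under Zadeh (min–max):
  NOT ε = 1 − 0.31 = 0.69
  β OR NOT ε = max(a, b) on (0.30, 0.69) = 0.69
  NOT γ = 1 − 0.45 = 0.55
  NOT γ OR γ = max(a, b) on (0.55, 0.45) = 0.55
  (β OR NOT ε) AND (NOT γ OR γ) = min(a, b) on (0.69, 0.55) = 0.55
  → value = 0.5500
Under probabilistic:
  NOT ε = 1 − 0.3100 = 0.6900
  β OR NOT ε = a + b − a·b on (0.3000, 0.6900) = 0.7830
  NOT γ = 1 − 0.4500 = 0.5500
  NOT γ OR γ = a + b − a·b on (0.5500, 0.4500) = 0.7525
  (β OR NOT ε) AND (NOT γ OR γ) = a·b on (0.7830, 0.7525) = 0.5892
  → value = 0.5892
|0.5500 − 0.5892| = 0.039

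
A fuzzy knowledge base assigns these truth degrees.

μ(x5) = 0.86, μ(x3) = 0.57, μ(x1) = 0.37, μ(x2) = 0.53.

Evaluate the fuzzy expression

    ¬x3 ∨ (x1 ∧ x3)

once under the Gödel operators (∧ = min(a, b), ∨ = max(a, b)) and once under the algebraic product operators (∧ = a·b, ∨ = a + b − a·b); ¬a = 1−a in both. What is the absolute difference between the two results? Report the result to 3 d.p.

0.120

Under Gödel:
  ¬x3 = 1 − 0.57 = 0.43
  x1 ∧ x3 = min(a, b) on (0.37, 0.57) = 0.37
  ¬x3 ∨ (x1 ∧ x3) = max(a, b) on (0.43, 0.37) = 0.43
  → value = 0.4300
Under algebraic product:
  ¬x3 = 1 − 0.5700 = 0.4300
  x1 ∧ x3 = a·b on (0.3700, 0.5700) = 0.2109
  ¬x3 ∨ (x1 ∧ x3) = a + b − a·b on (0.4300, 0.2109) = 0.5502
  → value = 0.5502
|0.4300 − 0.5502| = 0.120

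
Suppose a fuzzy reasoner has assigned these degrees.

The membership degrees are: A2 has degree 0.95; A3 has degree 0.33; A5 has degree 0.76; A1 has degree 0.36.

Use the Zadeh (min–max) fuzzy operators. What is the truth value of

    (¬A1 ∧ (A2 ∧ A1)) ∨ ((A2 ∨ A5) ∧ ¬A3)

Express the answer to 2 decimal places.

¬A1 = 1 − 0.36 = 0.64
A2 ∧ A1 = min(a, b) on (0.95, 0.36) = 0.36
¬A1 ∧ (A2 ∧ A1) = min(a, b) on (0.64, 0.36) = 0.36
A2 ∨ A5 = max(a, b) on (0.95, 0.76) = 0.95
¬A3 = 1 − 0.33 = 0.67
(A2 ∨ A5) ∧ ¬A3 = min(a, b) on (0.95, 0.67) = 0.67
(¬A1 ∧ (A2 ∧ A1)) ∨ ((A2 ∨ A5) ∧ ¬A3) = max(a, b) on (0.36, 0.67) = 0.67

0.67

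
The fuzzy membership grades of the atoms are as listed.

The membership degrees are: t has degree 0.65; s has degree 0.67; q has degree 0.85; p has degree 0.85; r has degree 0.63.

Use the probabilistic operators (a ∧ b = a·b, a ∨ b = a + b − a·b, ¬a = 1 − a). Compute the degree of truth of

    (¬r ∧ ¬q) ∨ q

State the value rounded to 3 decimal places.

0.858

¬r = 1 − 0.6300 = 0.3700
¬q = 1 − 0.8500 = 0.1500
¬r ∧ ¬q = a·b on (0.3700, 0.1500) = 0.0555
(¬r ∧ ¬q) ∨ q = a + b − a·b on (0.0555, 0.8500) = 0.8583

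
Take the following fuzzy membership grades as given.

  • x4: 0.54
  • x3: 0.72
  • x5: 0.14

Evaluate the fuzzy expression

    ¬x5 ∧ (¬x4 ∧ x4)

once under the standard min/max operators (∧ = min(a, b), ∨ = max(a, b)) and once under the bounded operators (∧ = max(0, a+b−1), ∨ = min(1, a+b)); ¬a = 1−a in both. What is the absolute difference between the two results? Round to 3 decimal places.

0.460

Under standard min/max:
  ¬x5 = 1 − 0.14 = 0.86
  ¬x4 = 1 − 0.54 = 0.46
  ¬x4 ∧ x4 = min(a, b) on (0.46, 0.54) = 0.46
  ¬x5 ∧ (¬x4 ∧ x4) = min(a, b) on (0.86, 0.46) = 0.46
  → value = 0.4600
Under bounded:
  ¬x5 = 1 − 0.14 = 0.86
  ¬x4 = 1 − 0.54 = 0.46
  ¬x4 ∧ x4 = max(0, a+b−1) on (0.46, 0.54) = 0.00
  ¬x5 ∧ (¬x4 ∧ x4) = max(0, a+b−1) on (0.86, 0.00) = 0.00
  → value = 0.0000
|0.4600 − 0.0000| = 0.460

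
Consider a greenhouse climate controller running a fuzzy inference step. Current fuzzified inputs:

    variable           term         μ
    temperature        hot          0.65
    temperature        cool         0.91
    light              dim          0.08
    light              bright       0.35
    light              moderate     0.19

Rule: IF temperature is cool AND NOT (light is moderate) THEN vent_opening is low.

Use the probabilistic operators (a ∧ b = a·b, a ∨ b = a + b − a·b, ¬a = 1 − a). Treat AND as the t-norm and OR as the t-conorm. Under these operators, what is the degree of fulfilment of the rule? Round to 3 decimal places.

0.737

firing strength: cool=0.91, ¬moderate=1−0.19=0.81; AND[a·b] → w = 0.7371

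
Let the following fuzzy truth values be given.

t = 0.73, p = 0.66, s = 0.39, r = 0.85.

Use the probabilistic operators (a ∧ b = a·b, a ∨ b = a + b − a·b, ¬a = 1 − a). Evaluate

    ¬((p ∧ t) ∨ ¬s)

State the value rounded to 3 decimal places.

0.202

p ∧ t = a·b on (0.6600, 0.7300) = 0.4818
¬s = 1 − 0.3900 = 0.6100
(p ∧ t) ∨ ¬s = a + b − a·b on (0.4818, 0.6100) = 0.7979
¬((p ∧ t) ∨ ¬s) = 1 − 0.7979 = 0.2021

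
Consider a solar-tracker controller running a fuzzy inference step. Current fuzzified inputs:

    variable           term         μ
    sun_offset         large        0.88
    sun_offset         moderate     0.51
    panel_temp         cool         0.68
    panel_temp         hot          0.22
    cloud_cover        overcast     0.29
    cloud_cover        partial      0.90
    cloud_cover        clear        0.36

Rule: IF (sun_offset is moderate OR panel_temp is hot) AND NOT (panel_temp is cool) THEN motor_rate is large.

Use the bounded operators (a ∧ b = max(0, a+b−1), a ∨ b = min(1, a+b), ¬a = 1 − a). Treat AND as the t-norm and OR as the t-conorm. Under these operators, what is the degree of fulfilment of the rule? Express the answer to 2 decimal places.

0.05

firing strength: (moderate=0.51 OR hot=0.22) = 0.73; AND[max(0, a+b−1)] with ¬cool=1−0.68=0.32 → w = 0.05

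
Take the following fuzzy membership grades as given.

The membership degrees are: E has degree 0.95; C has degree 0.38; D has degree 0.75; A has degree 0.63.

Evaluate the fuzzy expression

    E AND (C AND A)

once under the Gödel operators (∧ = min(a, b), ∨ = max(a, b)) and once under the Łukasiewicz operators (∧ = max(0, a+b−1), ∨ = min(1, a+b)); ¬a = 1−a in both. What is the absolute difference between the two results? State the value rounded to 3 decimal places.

Under Gödel:
  C AND A = min(a, b) on (0.38, 0.63) = 0.38
  E AND (C AND A) = min(a, b) on (0.95, 0.38) = 0.38
  → value = 0.3800
Under Łukasiewicz:
  C AND A = max(0, a+b−1) on (0.38, 0.63) = 0.01
  E AND (C AND A) = max(0, a+b−1) on (0.95, 0.01) = 0.00
  → value = 0.0000
|0.3800 − 0.0000| = 0.380

0.380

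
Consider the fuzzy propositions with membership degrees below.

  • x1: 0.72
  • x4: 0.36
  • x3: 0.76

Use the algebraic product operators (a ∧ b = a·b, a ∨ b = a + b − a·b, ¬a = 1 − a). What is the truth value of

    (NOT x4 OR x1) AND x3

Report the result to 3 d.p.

0.683

NOT x4 = 1 − 0.3600 = 0.6400
NOT x4 OR x1 = a + b − a·b on (0.6400, 0.7200) = 0.8992
(NOT x4 OR x1) AND x3 = a·b on (0.8992, 0.7600) = 0.6834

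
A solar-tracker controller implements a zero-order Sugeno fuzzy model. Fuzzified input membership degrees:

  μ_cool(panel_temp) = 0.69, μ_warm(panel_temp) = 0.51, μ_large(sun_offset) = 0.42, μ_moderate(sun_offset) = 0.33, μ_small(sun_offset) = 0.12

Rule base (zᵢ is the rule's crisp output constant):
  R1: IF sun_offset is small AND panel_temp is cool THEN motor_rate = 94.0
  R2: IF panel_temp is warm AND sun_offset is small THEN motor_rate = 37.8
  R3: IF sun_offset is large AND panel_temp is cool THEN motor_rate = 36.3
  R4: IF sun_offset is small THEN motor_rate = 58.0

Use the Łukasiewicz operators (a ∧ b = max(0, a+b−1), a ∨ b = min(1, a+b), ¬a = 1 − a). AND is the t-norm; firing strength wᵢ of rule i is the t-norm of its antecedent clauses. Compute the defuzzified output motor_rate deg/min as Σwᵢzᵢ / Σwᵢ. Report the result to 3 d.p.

R1 (z=94.0): small=0.12, cool=0.69; AND[max(0, a+b−1)] → w = 0.00
R2 (z=37.8): warm=0.51, small=0.12; AND[max(0, a+b−1)] → w = 0.00
R3 (z=36.3): large=0.42, cool=0.69; AND[max(0, a+b−1)] → w = 0.11
R4 (z=58.0): small=0.12 → w = 0.12
Weighted average = (0.00·94.0 + 0.00·37.8 + 0.11·36.3 + 0.12·58.0) / (0.00 + 0.00 + 0.11 + 0.12)
  = 10.9530 / 0.2300 = 47.622

47.622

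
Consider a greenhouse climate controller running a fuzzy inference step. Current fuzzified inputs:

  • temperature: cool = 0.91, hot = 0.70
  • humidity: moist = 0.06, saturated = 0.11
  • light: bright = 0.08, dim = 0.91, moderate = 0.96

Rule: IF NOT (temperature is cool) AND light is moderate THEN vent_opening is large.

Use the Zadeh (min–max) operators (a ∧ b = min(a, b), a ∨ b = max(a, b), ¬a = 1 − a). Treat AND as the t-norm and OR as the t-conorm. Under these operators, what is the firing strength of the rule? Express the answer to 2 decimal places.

firing strength: ¬cool=1−0.91=0.09, moderate=0.96; AND[min(a, b)] → w = 0.09

0.09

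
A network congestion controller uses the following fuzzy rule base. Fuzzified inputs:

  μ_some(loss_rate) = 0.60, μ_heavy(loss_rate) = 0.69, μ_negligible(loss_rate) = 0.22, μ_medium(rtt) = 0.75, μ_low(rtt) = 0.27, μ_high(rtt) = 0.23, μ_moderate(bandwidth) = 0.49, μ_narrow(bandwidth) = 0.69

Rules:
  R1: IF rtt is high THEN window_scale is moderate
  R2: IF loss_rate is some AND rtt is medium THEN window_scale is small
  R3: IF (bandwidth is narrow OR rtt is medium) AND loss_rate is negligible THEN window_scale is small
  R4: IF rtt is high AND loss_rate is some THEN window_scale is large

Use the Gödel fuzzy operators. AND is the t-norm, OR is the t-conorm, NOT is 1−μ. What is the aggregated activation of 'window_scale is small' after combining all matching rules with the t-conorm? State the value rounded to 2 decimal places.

0.60

R1: high=0.23 → w = 0.23
R2: some=0.60, medium=0.75; AND[min(a, b)] → w = 0.60
R3: (narrow=0.69 OR medium=0.75) = 0.75; AND[min(a, b)] with negligible=0.22 → w = 0.22
R4: high=0.23, some=0.60; AND[min(a, b)] → w = 0.23
Rules with consequent 'small': {R2, R3} → strengths 0.60, 0.22
Aggregate via t-conorm [max(a, b)]: 0.60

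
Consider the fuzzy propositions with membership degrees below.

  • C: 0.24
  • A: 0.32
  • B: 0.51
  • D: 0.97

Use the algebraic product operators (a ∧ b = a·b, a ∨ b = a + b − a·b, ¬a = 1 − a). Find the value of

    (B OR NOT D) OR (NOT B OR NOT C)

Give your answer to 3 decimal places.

NOT D = 1 − 0.9700 = 0.0300
B OR NOT D = a + b − a·b on (0.5100, 0.0300) = 0.5247
NOT B = 1 − 0.5100 = 0.4900
NOT C = 1 − 0.2400 = 0.7600
NOT B OR NOT C = a + b − a·b on (0.4900, 0.7600) = 0.8776
(B OR NOT D) OR (NOT B OR NOT C) = a + b − a·b on (0.5247, 0.8776) = 0.9418

0.942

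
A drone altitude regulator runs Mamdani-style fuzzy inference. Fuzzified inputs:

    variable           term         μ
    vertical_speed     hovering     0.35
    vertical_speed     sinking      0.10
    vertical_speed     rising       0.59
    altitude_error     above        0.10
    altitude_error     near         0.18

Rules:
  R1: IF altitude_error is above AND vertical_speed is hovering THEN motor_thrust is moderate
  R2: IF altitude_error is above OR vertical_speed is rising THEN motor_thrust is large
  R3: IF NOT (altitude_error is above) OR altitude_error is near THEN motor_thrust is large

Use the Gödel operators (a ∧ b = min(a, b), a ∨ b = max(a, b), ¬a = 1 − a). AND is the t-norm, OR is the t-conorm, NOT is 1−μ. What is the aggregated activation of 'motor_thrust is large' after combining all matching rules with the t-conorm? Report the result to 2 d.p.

R1: above=0.10, hovering=0.35; AND[min(a, b)] → w = 0.10
R2: above=0.10, rising=0.59; OR[max(a, b)] → w = 0.59
R3: ¬above=1−0.10=0.90, near=0.18; OR[max(a, b)] → w = 0.90
Rules with consequent 'large': {R2, R3} → strengths 0.59, 0.90
Aggregate via t-conorm [max(a, b)]: 0.90

0.90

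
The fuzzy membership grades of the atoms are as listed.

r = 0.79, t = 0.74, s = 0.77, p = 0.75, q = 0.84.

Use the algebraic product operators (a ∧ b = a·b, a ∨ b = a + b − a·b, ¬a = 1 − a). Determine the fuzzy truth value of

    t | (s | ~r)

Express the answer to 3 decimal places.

~r = 1 − 0.7900 = 0.2100
s | ~r = a + b − a·b on (0.7700, 0.2100) = 0.8183
t | (s | ~r) = a + b − a·b on (0.7400, 0.8183) = 0.9528

0.953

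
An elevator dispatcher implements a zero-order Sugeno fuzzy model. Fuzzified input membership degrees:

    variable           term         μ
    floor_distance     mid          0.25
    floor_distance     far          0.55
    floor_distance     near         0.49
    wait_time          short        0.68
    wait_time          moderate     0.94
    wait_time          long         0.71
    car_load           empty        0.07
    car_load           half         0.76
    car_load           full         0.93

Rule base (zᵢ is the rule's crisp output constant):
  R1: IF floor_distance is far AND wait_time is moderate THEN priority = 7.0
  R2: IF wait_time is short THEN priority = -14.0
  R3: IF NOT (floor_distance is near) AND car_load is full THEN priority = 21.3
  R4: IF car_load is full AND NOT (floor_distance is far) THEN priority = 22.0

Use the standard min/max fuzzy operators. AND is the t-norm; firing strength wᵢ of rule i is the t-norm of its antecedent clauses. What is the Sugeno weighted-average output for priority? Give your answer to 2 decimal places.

6.89

R1 (z=7.0): far=0.55, moderate=0.94; AND[min(a, b)] → w = 0.55
R2 (z=-14.0): short=0.68 → w = 0.68
R3 (z=21.3): ¬near=1−0.49=0.51, full=0.93; AND[min(a, b)] → w = 0.51
R4 (z=22.0): full=0.93, ¬far=1−0.55=0.45; AND[min(a, b)] → w = 0.45
Weighted average = (0.55·7.0 + 0.68·-14.0 + 0.51·21.3 + 0.45·22.0) / (0.55 + 0.68 + 0.51 + 0.45)
  = 15.0930 / 2.1900 = 6.89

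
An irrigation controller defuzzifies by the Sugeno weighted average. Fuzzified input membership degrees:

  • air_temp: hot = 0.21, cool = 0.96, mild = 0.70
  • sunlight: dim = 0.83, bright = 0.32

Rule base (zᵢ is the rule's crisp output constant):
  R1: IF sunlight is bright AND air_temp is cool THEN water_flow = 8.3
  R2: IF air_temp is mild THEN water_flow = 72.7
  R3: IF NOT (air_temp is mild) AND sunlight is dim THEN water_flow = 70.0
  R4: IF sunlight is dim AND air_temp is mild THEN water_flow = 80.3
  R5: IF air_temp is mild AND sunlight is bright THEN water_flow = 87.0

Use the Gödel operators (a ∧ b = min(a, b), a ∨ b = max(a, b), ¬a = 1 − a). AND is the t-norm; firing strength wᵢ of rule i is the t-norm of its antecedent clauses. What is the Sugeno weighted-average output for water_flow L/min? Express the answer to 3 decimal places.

67.776

R1 (z=8.3): bright=0.32, cool=0.96; AND[min(a, b)] → w = 0.32
R2 (z=72.7): mild=0.70 → w = 0.70
R3 (z=70.0): ¬mild=1−0.70=0.30, dim=0.83; AND[min(a, b)] → w = 0.30
R4 (z=80.3): dim=0.83, mild=0.70; AND[min(a, b)] → w = 0.70
R5 (z=87.0): mild=0.70, bright=0.32; AND[min(a, b)] → w = 0.32
Weighted average = (0.32·8.3 + 0.70·72.7 + 0.30·70.0 + 0.70·80.3 + 0.32·87.0) / (0.32 + 0.70 + 0.30 + 0.70 + 0.32)
  = 158.5960 / 2.3400 = 67.776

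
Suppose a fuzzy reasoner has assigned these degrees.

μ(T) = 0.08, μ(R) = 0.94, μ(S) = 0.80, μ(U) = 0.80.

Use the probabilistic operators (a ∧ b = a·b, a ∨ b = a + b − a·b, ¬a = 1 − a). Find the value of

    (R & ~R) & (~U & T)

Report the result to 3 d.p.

0.001

~R = 1 − 0.9400 = 0.0600
R & ~R = a·b on (0.9400, 0.0600) = 0.0564
~U = 1 − 0.8000 = 0.2000
~U & T = a·b on (0.2000, 0.0800) = 0.0160
(R & ~R) & (~U & T) = a·b on (0.0564, 0.0160) = 0.0009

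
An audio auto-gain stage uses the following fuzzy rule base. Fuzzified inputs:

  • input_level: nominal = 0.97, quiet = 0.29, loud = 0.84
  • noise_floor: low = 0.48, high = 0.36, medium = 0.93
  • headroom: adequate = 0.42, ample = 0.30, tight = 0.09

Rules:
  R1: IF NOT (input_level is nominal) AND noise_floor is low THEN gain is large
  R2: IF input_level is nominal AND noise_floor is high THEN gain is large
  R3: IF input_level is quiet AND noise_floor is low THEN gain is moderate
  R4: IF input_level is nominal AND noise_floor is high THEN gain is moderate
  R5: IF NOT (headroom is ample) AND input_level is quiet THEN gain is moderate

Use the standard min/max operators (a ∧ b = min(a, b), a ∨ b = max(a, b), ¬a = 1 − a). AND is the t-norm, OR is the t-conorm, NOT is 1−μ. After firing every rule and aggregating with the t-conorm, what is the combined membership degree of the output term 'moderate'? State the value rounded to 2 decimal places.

R1: ¬nominal=1−0.97=0.03, low=0.48; AND[min(a, b)] → w = 0.03
R2: nominal=0.97, high=0.36; AND[min(a, b)] → w = 0.36
R3: quiet=0.29, low=0.48; AND[min(a, b)] → w = 0.29
R4: nominal=0.97, high=0.36; AND[min(a, b)] → w = 0.36
R5: ¬ample=1−0.30=0.70, quiet=0.29; AND[min(a, b)] → w = 0.29
Rules with consequent 'moderate': {R3, R4, R5} → strengths 0.29, 0.36, 0.29
Aggregate via t-conorm [max(a, b)]: 0.36

0.36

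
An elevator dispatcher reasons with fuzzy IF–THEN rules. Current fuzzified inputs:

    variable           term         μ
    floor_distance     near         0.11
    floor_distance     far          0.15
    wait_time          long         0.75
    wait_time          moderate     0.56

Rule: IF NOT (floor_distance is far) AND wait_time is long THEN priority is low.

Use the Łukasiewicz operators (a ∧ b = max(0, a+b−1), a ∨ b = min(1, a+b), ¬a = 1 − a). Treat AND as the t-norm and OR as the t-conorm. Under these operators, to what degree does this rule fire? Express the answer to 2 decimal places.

firing strength: ¬far=1−0.15=0.85, long=0.75; AND[max(0, a+b−1)] → w = 0.60

0.60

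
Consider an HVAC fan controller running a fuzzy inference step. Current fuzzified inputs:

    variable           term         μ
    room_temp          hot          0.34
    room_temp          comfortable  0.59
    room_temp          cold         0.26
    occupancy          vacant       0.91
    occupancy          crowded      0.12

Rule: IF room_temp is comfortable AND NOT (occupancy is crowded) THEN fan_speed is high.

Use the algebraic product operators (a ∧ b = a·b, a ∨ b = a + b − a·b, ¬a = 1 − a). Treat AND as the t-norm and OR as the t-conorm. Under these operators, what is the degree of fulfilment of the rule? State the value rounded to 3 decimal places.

0.519

firing strength: comfortable=0.59, ¬crowded=1−0.12=0.88; AND[a·b] → w = 0.5192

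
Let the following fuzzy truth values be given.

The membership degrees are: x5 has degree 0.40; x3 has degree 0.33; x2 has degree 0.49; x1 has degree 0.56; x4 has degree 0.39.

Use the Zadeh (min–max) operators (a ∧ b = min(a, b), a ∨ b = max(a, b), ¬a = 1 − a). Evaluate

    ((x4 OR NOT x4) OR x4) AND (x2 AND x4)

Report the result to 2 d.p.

0.39

NOT x4 = 1 − 0.39 = 0.61
x4 OR NOT x4 = max(a, b) on (0.39, 0.61) = 0.61
(x4 OR NOT x4) OR x4 = max(a, b) on (0.61, 0.39) = 0.61
x2 AND x4 = min(a, b) on (0.49, 0.39) = 0.39
((x4 OR NOT x4) OR x4) AND (x2 AND x4) = min(a, b) on (0.61, 0.39) = 0.39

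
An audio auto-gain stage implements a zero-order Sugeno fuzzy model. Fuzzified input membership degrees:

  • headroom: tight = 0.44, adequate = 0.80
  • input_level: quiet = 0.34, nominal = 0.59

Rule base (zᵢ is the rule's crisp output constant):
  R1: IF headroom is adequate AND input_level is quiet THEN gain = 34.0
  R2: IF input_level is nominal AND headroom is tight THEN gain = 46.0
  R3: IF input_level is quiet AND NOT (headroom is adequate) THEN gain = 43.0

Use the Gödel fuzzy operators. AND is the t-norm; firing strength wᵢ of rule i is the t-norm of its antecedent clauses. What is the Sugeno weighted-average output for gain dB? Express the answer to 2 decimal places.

R1 (z=34.0): adequate=0.80, quiet=0.34; AND[min(a, b)] → w = 0.34
R2 (z=46.0): nominal=0.59, tight=0.44; AND[min(a, b)] → w = 0.44
R3 (z=43.0): quiet=0.34, ¬adequate=1−0.80=0.20; AND[min(a, b)] → w = 0.20
Weighted average = (0.34·34.0 + 0.44·46.0 + 0.20·43.0) / (0.34 + 0.44 + 0.20)
  = 40.4000 / 0.9800 = 41.22

41.22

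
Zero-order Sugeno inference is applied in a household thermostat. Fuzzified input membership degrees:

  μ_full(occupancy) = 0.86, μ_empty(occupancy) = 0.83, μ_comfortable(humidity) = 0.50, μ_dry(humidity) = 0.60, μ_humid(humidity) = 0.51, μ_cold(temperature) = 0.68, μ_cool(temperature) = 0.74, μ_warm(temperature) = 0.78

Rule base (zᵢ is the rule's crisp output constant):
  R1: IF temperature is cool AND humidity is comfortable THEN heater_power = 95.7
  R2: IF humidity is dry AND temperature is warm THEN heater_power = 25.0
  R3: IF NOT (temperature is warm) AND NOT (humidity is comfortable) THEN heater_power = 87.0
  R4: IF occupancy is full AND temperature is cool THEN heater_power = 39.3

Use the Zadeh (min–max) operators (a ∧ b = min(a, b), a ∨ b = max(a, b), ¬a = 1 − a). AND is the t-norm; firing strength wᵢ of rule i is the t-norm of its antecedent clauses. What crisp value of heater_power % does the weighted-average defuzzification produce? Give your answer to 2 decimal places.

R1 (z=95.7): cool=0.74, comfortable=0.50; AND[min(a, b)] → w = 0.50
R2 (z=25.0): dry=0.60, warm=0.78; AND[min(a, b)] → w = 0.60
R3 (z=87.0): ¬warm=1−0.78=0.22, ¬comfortable=1−0.50=0.50; AND[min(a, b)] → w = 0.22
R4 (z=39.3): full=0.86, cool=0.74; AND[min(a, b)] → w = 0.74
Weighted average = (0.50·95.7 + 0.60·25.0 + 0.22·87.0 + 0.74·39.3) / (0.50 + 0.60 + 0.22 + 0.74)
  = 111.0720 / 2.0600 = 53.92

53.92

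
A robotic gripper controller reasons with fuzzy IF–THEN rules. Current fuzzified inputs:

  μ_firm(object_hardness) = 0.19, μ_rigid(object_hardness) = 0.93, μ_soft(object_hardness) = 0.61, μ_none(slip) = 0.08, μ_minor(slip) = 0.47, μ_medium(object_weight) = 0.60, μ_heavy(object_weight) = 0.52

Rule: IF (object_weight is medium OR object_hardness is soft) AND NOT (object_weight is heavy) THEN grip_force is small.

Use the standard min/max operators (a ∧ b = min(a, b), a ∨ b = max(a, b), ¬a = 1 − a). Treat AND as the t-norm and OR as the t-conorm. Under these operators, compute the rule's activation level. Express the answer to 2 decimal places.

0.48

firing strength: (medium=0.60 OR soft=0.61) = 0.61; AND[min(a, b)] with ¬heavy=1−0.52=0.48 → w = 0.48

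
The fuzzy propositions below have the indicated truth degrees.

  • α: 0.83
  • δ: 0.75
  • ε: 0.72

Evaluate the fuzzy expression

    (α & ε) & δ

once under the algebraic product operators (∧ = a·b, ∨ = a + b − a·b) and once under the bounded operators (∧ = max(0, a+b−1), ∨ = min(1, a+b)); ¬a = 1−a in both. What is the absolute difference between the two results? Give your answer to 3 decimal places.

0.148

Under algebraic product:
  α & ε = a·b on (0.8300, 0.7200) = 0.5976
  (α & ε) & δ = a·b on (0.5976, 0.7500) = 0.4482
  → value = 0.4482
Under bounded:
  α & ε = max(0, a+b−1) on (0.83, 0.72) = 0.55
  (α & ε) & δ = max(0, a+b−1) on (0.55, 0.75) = 0.30
  → value = 0.3000
|0.4482 − 0.3000| = 0.148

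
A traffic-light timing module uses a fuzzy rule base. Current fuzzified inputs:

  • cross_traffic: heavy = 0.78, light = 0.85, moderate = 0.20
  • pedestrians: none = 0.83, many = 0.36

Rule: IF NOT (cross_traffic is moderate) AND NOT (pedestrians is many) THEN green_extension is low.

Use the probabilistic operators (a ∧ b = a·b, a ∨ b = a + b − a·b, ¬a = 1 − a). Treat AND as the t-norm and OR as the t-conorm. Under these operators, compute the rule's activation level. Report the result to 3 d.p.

0.512

firing strength: ¬moderate=1−0.20=0.80, ¬many=1−0.36=0.64; AND[a·b] → w = 0.5120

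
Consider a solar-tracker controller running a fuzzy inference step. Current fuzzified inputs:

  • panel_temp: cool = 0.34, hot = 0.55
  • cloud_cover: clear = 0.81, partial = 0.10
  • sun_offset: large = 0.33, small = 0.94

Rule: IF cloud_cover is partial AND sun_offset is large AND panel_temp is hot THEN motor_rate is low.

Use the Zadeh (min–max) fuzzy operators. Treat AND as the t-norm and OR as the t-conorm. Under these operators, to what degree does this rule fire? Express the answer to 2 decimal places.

0.10

firing strength: partial=0.10, large=0.33, hot=0.55; AND[min(a, b)] → w = 0.10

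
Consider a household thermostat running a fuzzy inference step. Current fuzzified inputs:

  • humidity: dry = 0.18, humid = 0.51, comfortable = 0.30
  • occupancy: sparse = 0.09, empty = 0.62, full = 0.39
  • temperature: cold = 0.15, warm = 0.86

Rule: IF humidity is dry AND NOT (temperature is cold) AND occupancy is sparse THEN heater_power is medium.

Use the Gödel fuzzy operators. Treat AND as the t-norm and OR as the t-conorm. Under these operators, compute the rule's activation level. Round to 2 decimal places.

0.09

firing strength: dry=0.18, ¬cold=1−0.15=0.85, sparse=0.09; AND[min(a, b)] → w = 0.09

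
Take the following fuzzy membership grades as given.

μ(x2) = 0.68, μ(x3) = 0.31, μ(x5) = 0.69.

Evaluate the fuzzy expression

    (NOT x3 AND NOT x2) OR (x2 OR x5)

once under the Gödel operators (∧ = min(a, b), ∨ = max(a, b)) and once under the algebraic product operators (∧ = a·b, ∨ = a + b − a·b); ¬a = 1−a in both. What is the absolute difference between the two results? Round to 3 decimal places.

0.233

Under Gödel:
  NOT x3 = 1 − 0.31 = 0.69
  NOT x2 = 1 − 0.68 = 0.32
  NOT x3 AND NOT x2 = min(a, b) on (0.69, 0.32) = 0.32
  x2 OR x5 = max(a, b) on (0.68, 0.69) = 0.69
  (NOT x3 AND NOT x2) OR (x2 OR x5) = max(a, b) on (0.32, 0.69) = 0.69
  → value = 0.6900
Under algebraic product:
  NOT x3 = 1 − 0.3100 = 0.6900
  NOT x2 = 1 − 0.6800 = 0.3200
  NOT x3 AND NOT x2 = a·b on (0.6900, 0.3200) = 0.2208
  x2 OR x5 = a + b − a·b on (0.6800, 0.6900) = 0.9008
  (NOT x3 AND NOT x2) OR (x2 OR x5) = a + b − a·b on (0.2208, 0.9008) = 0.9227
  → value = 0.9227
|0.6900 − 0.9227| = 0.233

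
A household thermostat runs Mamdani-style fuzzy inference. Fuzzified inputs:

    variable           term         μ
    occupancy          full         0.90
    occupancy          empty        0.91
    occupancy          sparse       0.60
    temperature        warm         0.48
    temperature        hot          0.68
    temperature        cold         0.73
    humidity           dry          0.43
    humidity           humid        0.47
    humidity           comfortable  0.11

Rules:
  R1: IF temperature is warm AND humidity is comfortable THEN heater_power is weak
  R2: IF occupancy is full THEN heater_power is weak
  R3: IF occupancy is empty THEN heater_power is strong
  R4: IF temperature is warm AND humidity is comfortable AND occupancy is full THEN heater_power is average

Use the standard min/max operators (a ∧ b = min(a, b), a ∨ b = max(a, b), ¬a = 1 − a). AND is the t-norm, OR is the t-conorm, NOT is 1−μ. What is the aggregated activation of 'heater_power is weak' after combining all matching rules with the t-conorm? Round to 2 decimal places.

0.90

R1: warm=0.48, comfortable=0.11; AND[min(a, b)] → w = 0.11
R2: full=0.90 → w = 0.90
R3: empty=0.91 → w = 0.91
R4: warm=0.48, comfortable=0.11, full=0.90; AND[min(a, b)] → w = 0.11
Rules with consequent 'weak': {R1, R2} → strengths 0.11, 0.90
Aggregate via t-conorm [max(a, b)]: 0.90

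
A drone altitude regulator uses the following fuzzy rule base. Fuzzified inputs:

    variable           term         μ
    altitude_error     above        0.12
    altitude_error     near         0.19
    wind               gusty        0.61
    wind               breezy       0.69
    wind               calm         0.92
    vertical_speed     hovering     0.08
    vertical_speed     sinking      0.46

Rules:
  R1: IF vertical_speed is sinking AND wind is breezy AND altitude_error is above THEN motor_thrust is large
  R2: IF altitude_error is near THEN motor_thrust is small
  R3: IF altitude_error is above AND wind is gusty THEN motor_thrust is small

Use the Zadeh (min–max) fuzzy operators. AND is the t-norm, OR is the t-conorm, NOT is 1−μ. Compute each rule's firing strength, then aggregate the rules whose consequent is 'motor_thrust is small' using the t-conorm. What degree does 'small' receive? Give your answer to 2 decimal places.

R1: sinking=0.46, breezy=0.69, above=0.12; AND[min(a, b)] → w = 0.12
R2: near=0.19 → w = 0.19
R3: above=0.12, gusty=0.61; AND[min(a, b)] → w = 0.12
Rules with consequent 'small': {R2, R3} → strengths 0.19, 0.12
Aggregate via t-conorm [max(a, b)]: 0.19

0.19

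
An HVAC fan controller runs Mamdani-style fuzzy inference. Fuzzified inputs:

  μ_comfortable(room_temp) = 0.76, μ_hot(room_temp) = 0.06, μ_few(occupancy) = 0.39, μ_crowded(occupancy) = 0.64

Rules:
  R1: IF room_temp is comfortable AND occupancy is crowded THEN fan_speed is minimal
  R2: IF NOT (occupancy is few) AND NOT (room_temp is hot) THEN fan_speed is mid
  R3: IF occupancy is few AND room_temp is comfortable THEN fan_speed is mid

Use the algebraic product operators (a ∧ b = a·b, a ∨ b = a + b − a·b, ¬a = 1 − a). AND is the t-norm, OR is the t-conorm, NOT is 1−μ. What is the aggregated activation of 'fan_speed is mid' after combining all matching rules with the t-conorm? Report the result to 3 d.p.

0.700

R1: comfortable=0.76, crowded=0.64; AND[a·b] → w = 0.4864
R2: ¬few=1−0.39=0.61, ¬hot=1−0.06=0.94; AND[a·b] → w = 0.5734
R3: few=0.39, comfortable=0.76; AND[a·b] → w = 0.2964
Rules with consequent 'mid': {R2, R3} → strengths 0.5734, 0.2964
Aggregate via t-conorm [a + b − a·b]: 0.6998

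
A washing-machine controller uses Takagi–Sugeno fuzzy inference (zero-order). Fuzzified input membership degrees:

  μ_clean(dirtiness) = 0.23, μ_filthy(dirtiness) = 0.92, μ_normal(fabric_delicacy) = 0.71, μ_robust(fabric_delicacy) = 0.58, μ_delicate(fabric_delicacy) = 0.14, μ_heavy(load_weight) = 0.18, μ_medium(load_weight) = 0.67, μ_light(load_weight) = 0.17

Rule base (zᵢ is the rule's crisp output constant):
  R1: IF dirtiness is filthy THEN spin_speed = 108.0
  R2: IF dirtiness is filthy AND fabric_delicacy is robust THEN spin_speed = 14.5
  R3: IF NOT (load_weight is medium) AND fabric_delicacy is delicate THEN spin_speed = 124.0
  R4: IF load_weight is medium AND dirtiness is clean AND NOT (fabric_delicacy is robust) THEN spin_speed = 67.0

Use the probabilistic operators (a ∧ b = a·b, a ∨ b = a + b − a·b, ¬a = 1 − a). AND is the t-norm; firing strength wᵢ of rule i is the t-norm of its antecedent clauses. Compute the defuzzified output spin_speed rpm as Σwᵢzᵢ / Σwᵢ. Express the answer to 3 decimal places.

74.887

R1 (z=108.0): filthy=0.92 → w = 0.9200
R2 (z=14.5): filthy=0.92, robust=0.58; AND[a·b] → w = 0.5336
R3 (z=124.0): ¬medium=1−0.67=0.33, delicate=0.14; AND[a·b] → w = 0.0462
R4 (z=67.0): medium=0.67, clean=0.23, ¬robust=1−0.58=0.42; AND[a·b] → w = 0.0647
Weighted average = (0.9200·108.0 + 0.5336·14.5 + 0.0462·124.0 + 0.0647·67.0) / (0.9200 + 0.5336 + 0.0462 + 0.0647)
  = 117.1624 / 1.5645 = 74.887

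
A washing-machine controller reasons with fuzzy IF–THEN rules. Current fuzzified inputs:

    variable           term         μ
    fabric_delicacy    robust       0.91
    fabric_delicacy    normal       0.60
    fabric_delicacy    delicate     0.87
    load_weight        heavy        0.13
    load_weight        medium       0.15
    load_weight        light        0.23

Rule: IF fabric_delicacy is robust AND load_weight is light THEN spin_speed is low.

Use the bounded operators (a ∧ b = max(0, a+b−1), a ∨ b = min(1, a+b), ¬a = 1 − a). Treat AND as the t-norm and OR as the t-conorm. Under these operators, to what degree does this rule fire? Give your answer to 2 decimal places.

firing strength: robust=0.91, light=0.23; AND[max(0, a+b−1)] → w = 0.14

0.14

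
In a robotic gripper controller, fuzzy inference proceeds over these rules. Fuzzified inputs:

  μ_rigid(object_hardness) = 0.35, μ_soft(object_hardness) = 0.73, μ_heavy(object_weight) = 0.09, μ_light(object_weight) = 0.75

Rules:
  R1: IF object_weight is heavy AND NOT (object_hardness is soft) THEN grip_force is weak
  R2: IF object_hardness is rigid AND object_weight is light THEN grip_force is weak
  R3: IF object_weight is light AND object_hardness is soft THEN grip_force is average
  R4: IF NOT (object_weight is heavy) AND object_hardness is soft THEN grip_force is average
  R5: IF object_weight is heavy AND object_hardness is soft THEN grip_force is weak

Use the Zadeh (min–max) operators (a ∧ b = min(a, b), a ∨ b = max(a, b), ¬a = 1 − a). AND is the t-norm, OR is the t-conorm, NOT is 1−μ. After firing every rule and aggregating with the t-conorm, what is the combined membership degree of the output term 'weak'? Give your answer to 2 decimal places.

R1: heavy=0.09, ¬soft=1−0.73=0.27; AND[min(a, b)] → w = 0.09
R2: rigid=0.35, light=0.75; AND[min(a, b)] → w = 0.35
R3: light=0.75, soft=0.73; AND[min(a, b)] → w = 0.73
R4: ¬heavy=1−0.09=0.91, soft=0.73; AND[min(a, b)] → w = 0.73
R5: heavy=0.09, soft=0.73; AND[min(a, b)] → w = 0.09
Rules with consequent 'weak': {R1, R2, R5} → strengths 0.09, 0.35, 0.09
Aggregate via t-conorm [max(a, b)]: 0.35

0.35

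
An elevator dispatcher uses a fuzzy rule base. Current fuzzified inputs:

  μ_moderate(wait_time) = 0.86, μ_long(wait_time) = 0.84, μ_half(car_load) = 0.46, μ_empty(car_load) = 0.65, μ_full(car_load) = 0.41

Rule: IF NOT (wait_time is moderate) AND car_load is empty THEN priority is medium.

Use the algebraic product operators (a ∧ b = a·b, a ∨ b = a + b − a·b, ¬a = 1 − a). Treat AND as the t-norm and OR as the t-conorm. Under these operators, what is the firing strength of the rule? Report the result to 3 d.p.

firing strength: ¬moderate=1−0.86=0.14, empty=0.65; AND[a·b] → w = 0.0910

0.091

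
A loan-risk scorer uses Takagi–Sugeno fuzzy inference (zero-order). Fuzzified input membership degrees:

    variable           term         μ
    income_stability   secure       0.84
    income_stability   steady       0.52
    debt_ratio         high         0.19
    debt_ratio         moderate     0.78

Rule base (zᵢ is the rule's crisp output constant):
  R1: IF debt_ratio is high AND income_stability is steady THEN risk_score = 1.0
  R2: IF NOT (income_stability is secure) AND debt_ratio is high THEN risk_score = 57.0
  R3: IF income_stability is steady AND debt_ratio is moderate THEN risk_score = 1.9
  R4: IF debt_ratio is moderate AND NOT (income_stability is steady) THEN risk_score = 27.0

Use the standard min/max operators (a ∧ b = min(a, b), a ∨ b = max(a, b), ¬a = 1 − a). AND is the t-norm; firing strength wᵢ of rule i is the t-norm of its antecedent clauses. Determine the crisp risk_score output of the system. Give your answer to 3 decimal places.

R1 (z=1.0): high=0.19, steady=0.52; AND[min(a, b)] → w = 0.19
R2 (z=57.0): ¬secure=1−0.84=0.16, high=0.19; AND[min(a, b)] → w = 0.16
R3 (z=1.9): steady=0.52, moderate=0.78; AND[min(a, b)] → w = 0.52
R4 (z=27.0): moderate=0.78, ¬steady=1−0.52=0.48; AND[min(a, b)] → w = 0.48
Weighted average = (0.19·1.0 + 0.16·57.0 + 0.52·1.9 + 0.48·27.0) / (0.19 + 0.16 + 0.52 + 0.48)
  = 23.2580 / 1.3500 = 17.228

17.228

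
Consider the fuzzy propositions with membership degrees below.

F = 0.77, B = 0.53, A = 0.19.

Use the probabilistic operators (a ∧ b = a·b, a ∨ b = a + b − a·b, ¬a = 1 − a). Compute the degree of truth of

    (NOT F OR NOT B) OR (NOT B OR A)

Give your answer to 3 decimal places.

0.825

NOT F = 1 − 0.7700 = 0.2300
NOT B = 1 − 0.5300 = 0.4700
NOT F OR NOT B = a + b − a·b on (0.2300, 0.4700) = 0.5919
NOT B = 1 − 0.5300 = 0.4700
NOT B OR A = a + b − a·b on (0.4700, 0.1900) = 0.5707
(NOT F OR NOT B) OR (NOT B OR A) = a + b − a·b on (0.5919, 0.5707) = 0.8248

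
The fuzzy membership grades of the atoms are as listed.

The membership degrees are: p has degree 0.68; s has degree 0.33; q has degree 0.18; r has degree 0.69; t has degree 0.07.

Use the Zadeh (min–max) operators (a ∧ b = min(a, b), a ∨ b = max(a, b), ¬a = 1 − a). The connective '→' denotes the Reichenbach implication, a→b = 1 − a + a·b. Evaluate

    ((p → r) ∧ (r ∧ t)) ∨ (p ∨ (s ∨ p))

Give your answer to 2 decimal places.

0.68

p → r  [Reichenbach: 1 − a + a·b] with a=0.68, b=0.69 → 0.79
r ∧ t = min(a, b) on (0.69, 0.07) = 0.07
(p → r) ∧ (r ∧ t) = min(a, b) on (0.79, 0.07) = 0.07
s ∨ p = max(a, b) on (0.33, 0.68) = 0.68
p ∨ (s ∨ p) = max(a, b) on (0.68, 0.68) = 0.68
((p → r) ∧ (r ∧ t)) ∨ (p ∨ (s ∨ p)) = max(a, b) on (0.07, 0.68) = 0.68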